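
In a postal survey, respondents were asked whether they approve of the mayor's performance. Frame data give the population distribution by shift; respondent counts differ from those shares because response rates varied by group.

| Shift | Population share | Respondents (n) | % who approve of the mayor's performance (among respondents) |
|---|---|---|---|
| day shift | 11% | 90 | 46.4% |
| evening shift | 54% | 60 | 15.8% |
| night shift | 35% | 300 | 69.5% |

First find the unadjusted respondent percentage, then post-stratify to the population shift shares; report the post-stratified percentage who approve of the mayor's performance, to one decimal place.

38.0%

Unadjusted (pooled respondent) estimate weights by respondent counts:
  (90/450)×46.4 + (60/450)×15.8 + (300/450)×69.5 = 57.72%
Post-stratified estimate weights by population shares:
  0.11×46.4 + 0.54×15.8 + 0.35×69.5 = 37.961%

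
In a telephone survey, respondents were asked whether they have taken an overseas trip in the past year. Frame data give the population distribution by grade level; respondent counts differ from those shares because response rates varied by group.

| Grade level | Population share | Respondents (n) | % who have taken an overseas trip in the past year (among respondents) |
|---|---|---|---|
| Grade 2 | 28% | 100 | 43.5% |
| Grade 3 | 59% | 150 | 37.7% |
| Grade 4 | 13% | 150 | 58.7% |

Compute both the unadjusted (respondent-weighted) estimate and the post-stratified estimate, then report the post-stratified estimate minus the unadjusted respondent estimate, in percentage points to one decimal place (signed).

-5.0 percentage points

Naive respondent-only estimate (weights = respondent counts):
  (100/400)×43.5 + (150/400)×37.7 + (150/400)×58.7 = 47.025%
Reweighting by population grade level shares:
  0.28×43.5 + 0.59×37.7 + 0.13×58.7 = 42.054%
Difference = 42.054 − 47.025 = -4.971 pp.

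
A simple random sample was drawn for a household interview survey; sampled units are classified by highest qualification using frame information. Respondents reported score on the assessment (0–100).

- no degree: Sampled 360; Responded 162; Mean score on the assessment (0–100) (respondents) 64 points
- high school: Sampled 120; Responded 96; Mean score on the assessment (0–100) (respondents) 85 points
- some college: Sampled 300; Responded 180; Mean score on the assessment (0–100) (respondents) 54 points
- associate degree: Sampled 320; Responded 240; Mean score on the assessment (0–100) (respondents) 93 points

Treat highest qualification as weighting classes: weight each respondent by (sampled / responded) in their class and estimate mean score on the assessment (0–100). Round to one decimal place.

Response rates by class: no degree 162/360 = 45%, high school 96/120 = 80%, some college 180/300 = 60%, associate degree 240/320 = 75%.
With weight = n_sampled/n_responded per class, the weighted class total is n_sampled:
  no degree: 360 × 64 = 23,040
  high school: 120 × 85 = 10,200
  some college: 300 × 54 = 16,200
  associate degree: 320 × 93 = 29,760
Adjusted estimate = 79,200 / 1,100 = 72 → 72.0.

72.0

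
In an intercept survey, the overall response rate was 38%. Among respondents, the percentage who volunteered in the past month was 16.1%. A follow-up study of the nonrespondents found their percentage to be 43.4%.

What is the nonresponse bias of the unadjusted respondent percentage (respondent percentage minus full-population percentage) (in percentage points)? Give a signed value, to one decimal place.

-16.9 percentage points

Nonresponse fraction = 1 − 0.38 = 0.62.
Bias = (nonresponse fraction) × (respondent percentage − nonrespondent percentage)
     = 0.62 × (16.1 − 43.4) = 0.62 × -27.3 = -16.926.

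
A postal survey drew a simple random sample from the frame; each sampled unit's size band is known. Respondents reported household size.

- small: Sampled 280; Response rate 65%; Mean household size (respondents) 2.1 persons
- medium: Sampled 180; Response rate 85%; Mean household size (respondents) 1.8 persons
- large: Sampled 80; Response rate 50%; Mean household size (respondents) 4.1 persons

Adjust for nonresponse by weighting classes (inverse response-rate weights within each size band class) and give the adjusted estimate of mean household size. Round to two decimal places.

2.30

With weight = n_sampled/n_responded per class, the weighted class total is n_sampled:
  small: 280 × 2.1 = 588
  medium: 180 × 1.8 = 324
  large: 80 × 4.1 = 328
Adjusted estimate = 1240 / 540 = 2.2963 → 2.30.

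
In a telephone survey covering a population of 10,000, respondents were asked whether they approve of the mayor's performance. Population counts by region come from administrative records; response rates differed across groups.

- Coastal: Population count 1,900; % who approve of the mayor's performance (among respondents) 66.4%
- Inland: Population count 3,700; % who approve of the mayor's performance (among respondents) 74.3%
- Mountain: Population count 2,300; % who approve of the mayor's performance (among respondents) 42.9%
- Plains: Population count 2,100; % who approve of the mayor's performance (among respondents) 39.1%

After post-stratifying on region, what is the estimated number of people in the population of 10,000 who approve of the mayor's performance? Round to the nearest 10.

5,820

Estimated count per cell = population count × respondent percentage:
  Coastal: 1,900 × 66.4% = 1261.6
  Inland: 3,700 × 74.3% = 2749.1
  Mountain: 2,300 × 42.9% = 986.7
  Plains: 2,100 × 39.1% = 821.1
Estimated total = 5818.5 → 5,820.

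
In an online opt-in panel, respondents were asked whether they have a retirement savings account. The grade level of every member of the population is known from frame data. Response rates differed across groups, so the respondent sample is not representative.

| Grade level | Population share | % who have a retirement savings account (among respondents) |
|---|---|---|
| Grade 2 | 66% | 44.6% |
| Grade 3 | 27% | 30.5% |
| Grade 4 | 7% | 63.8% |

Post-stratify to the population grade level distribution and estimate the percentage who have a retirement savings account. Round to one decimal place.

Reweight to the known grade level distribution:
  Grade 2: 0.66 × 44.6 = 29.436
  Grade 3: 0.27 × 30.5 = 8.235
  Grade 4: 0.07 × 63.8 = 4.466
Post-stratified estimate = 42.137 → 42.1%.

42.1%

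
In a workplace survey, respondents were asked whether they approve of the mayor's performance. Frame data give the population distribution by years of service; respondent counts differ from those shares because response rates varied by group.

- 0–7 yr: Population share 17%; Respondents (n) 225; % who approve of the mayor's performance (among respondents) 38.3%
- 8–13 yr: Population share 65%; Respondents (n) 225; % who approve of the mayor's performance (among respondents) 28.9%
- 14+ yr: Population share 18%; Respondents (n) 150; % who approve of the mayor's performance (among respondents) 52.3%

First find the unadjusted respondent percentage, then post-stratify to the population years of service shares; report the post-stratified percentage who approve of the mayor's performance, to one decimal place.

34.7%

Unadjusted (pooled respondent) estimate weights by respondent counts:
  (225/600)×38.3 + (225/600)×28.9 + (150/600)×52.3 = 38.275%
Post-stratified estimate weights by population shares:
  0.17×38.3 + 0.65×28.9 + 0.18×52.3 = 34.71%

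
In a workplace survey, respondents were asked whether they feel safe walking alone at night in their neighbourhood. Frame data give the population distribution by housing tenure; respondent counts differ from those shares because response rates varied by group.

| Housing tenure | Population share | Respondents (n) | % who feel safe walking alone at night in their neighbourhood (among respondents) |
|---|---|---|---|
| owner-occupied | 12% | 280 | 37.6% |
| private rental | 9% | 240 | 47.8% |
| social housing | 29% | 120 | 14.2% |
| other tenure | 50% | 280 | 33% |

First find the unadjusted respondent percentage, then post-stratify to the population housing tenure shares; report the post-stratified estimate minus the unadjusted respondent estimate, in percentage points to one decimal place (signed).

Naive respondent-only estimate (weights = respondent counts):
  (280/920)×37.6 + (240/920)×47.8 + (120/920)×14.2 + (280/920)×33 = 35.8087%
Post-stratifying to population shares instead:
  0.12×37.6 + 0.09×47.8 + 0.29×14.2 + 0.5×33 = 29.432%
Difference = 29.432 − 35.8087 = -6.3767 pp.

-6.4 percentage points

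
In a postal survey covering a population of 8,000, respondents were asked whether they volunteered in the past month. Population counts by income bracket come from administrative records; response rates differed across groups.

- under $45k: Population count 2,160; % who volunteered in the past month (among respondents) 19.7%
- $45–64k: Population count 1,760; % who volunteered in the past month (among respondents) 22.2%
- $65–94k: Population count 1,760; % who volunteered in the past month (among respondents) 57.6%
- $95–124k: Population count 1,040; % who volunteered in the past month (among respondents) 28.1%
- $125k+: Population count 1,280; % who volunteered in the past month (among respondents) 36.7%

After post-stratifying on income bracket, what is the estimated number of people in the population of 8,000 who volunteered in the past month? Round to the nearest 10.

2,590

Each cell contributes its population count × the respondent rate:
  under $45k: 2,160 × 19.7% = 425.52
  $45–64k: 1,760 × 22.2% = 390.72
  $65–94k: 1,760 × 57.6% = 1013.76
  $95–124k: 1,040 × 28.1% = 292.24
  $125k+: 1,280 × 36.7% = 469.76
Estimated total = 2592 → 2,590.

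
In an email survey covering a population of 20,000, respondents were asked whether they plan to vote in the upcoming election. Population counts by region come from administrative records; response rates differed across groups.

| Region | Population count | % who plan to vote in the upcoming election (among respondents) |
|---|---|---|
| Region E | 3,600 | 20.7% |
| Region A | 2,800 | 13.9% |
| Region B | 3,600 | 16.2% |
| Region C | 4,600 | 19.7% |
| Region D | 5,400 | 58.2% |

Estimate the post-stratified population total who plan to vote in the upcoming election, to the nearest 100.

Each cell contributes its population count × the respondent rate:
  Region E: 3,600 × 20.7% = 745.2
  Region A: 2,800 × 13.9% = 389.2
  Region B: 3,600 × 16.2% = 583.2
  Region C: 4,600 × 19.7% = 906.2
  Region D: 5,400 × 58.2% = 3142.8
Estimated total = 5766.6 → 5,800.

5,800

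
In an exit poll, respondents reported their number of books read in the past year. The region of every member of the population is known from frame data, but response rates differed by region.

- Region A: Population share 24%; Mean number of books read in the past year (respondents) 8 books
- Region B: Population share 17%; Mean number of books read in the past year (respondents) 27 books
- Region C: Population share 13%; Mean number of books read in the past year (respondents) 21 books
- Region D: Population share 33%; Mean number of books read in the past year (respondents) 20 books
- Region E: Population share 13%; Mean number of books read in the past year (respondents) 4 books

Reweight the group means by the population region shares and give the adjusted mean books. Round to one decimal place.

16.4

Reweight to the known region distribution:
  Region A: 0.24 × 8 = 1.92
  Region B: 0.17 × 27 = 4.59
  Region C: 0.13 × 21 = 2.73
  Region D: 0.33 × 20 = 6.6
  Region E: 0.13 × 4 = 0.52
Post-stratified estimate = 16.36 → 16.4.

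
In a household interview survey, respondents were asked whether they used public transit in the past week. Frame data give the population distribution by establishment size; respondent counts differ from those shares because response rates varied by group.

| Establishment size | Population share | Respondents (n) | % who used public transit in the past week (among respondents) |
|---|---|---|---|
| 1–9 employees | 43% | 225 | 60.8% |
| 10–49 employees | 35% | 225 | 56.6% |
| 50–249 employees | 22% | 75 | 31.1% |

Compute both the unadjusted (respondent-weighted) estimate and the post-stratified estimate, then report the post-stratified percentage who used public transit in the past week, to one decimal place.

52.8%

Naive respondent-only estimate (weights = respondent counts):
  (225/525)×60.8 + (225/525)×56.6 + (75/525)×31.1 = 54.7571%
Reweighting by population establishment size shares:
  0.43×60.8 + 0.35×56.6 + 0.22×31.1 = 52.796%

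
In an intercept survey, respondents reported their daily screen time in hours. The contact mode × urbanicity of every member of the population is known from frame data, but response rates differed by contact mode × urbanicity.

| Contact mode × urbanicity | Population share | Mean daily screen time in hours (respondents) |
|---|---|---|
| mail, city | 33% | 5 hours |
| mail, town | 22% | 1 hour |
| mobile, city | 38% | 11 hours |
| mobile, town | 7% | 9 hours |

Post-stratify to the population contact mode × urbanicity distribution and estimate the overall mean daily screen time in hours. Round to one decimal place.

Weight each group's respondent value by its population share:
  mail, city: 0.33 × 5 = 1.65
  mail, town: 0.22 × 1 = 0.22
  mobile, city: 0.38 × 11 = 4.18
  mobile, town: 0.07 × 9 = 0.63
Post-stratified estimate = 6.68 → 6.7.

6.7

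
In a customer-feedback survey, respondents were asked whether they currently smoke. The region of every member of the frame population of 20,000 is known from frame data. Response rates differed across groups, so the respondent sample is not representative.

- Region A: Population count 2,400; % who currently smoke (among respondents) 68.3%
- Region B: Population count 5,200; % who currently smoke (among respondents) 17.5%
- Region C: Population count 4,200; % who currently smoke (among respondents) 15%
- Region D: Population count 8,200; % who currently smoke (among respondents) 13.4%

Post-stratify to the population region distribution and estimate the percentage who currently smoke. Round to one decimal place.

21.4%

Each cell contributes population-share × respondent value:
  Region A: (2,400/20,000) × 68.3 = 8.196
  Region B: (5,200/20,000) × 17.5 = 4.55
  Region C: (4,200/20,000) × 15 = 3.15
  Region D: (8,200/20,000) × 13.4 = 5.494
Post-stratified estimate = 21.39 → 21.4%.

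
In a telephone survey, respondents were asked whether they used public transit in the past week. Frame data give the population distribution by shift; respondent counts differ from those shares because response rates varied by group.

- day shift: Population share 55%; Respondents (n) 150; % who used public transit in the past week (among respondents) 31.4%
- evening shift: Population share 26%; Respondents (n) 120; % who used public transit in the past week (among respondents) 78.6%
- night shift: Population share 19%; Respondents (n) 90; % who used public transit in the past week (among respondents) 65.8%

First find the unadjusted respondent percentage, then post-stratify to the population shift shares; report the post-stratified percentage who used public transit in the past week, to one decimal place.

Naive respondent-only estimate (weights = respondent counts):
  (150/360)×31.4 + (120/360)×78.6 + (90/360)×65.8 = 55.7333%
Post-stratified estimate weights by population shares:
  0.55×31.4 + 0.26×78.6 + 0.19×65.8 = 50.208%

50.2%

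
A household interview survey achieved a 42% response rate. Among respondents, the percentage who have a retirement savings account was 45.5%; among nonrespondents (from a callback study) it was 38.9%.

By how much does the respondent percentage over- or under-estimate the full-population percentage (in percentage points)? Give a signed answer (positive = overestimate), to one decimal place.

+3.8 percentage points

Nonresponse fraction = 1 − 0.42 = 0.58.
Bias = (nonresponse fraction) × (respondent percentage − nonrespondent percentage)
     = 0.58 × (45.5 − 38.9) = 0.58 × 6.6 = 3.828.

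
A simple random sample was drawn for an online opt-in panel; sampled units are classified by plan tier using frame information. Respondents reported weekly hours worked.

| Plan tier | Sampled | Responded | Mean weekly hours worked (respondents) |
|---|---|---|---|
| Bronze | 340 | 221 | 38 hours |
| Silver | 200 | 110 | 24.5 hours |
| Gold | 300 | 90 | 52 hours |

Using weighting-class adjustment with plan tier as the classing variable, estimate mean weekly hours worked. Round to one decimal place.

39.8

Class response rates: Bronze 221/340 = 65%, Silver 110/200 = 55%, Gold 90/300 = 30%.
Each respondent's weight = sampled/responded in their class; summing within a class gives n_sampled, so:
  Bronze: 340 × 38 = 12,920
  Silver: 200 × 24.5 = 4900
  Gold: 300 × 52 = 15,600
Adjusted estimate = 33,420 / 840 = 39.7857 → 39.8.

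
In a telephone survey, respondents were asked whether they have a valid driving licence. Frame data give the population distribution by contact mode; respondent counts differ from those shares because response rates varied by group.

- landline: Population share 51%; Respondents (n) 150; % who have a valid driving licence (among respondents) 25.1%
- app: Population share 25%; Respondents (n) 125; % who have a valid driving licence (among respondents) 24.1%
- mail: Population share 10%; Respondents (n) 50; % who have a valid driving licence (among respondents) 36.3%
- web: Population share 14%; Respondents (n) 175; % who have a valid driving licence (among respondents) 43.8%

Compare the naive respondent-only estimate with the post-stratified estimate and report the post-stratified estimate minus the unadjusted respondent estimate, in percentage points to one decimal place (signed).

-3.9 percentage points

Unadjusted (pooled respondent) estimate weights by respondent counts:
  (150/500)×25.1 + (125/500)×24.1 + (50/500)×36.3 + (175/500)×43.8 = 32.515%
Reweighting by population contact mode shares:
  0.51×25.1 + 0.25×24.1 + 0.1×36.3 + 0.14×43.8 = 28.588%
Difference = 28.588 − 32.515 = -3.927 pp.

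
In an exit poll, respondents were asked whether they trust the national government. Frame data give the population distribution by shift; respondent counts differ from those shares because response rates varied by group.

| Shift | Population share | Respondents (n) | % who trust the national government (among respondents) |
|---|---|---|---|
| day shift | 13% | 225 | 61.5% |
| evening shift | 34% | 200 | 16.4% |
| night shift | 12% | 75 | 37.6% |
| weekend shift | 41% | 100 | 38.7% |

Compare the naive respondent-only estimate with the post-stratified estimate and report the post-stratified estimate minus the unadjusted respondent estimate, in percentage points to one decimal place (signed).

-5.7 percentage points

Unadjusted (pooled respondent) estimate weights by respondent counts:
  (225/600)×61.5 + (200/600)×16.4 + (75/600)×37.6 + (100/600)×38.7 = 39.6792%
Post-stratifying to population shares instead:
  0.13×61.5 + 0.34×16.4 + 0.12×37.6 + 0.41×38.7 = 33.95%
Difference = 33.95 − 39.6792 = -5.7292 pp.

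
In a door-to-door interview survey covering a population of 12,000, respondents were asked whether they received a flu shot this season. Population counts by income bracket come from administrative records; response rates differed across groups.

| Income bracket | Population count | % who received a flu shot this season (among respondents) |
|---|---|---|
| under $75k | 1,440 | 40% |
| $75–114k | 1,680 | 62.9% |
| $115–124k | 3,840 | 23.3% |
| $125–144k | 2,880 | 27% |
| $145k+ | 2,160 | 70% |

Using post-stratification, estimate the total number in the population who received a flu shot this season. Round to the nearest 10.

4,820

Apply each group's respondent rate to its population count:
  under $75k: 1,440 × 40% = 576
  $75–114k: 1,680 × 62.9% = 1056.72
  $115–124k: 3,840 × 23.3% = 894.72
  $125–144k: 2,880 × 27% = 777.6
  $145k+: 2,160 × 70% = 1512
Estimated total = 4817.04 → 4,820.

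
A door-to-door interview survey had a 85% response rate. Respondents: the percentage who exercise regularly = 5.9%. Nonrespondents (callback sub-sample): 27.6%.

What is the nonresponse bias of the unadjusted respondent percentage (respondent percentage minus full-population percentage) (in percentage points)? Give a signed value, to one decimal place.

Nonresponse fraction = 1 − 0.85 = 0.15.
Bias = (nonresponse fraction) × (respondent percentage − nonrespondent percentage)
     = 0.15 × (5.9 − 27.6) = 0.15 × -21.7 = -3.255.

-3.3 percentage points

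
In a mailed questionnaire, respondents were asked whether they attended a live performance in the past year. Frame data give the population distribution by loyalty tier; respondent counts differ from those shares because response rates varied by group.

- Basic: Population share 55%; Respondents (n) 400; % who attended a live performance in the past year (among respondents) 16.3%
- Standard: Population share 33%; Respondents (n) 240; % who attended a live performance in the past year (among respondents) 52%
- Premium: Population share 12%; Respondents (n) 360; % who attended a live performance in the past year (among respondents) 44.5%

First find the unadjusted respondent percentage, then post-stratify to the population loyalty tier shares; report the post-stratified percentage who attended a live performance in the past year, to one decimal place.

Without adjustment, the pooled respondent share is:
  (400/1000)×16.3 + (240/1000)×52 + (360/1000)×44.5 = 35.02%
Reweighting by population loyalty tier shares:
  0.55×16.3 + 0.33×52 + 0.12×44.5 = 31.465%

31.5%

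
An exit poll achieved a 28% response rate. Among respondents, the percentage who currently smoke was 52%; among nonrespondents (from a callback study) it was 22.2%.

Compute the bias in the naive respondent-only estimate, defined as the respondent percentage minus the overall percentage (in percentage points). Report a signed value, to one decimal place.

Nonresponse fraction = 1 − 0.28 = 0.72.
Bias = (nonresponse fraction) × (respondent percentage − nonrespondent percentage)
     = 0.72 × (52 − 22.2) = 0.72 × 29.8 = 21.456.

+21.5 percentage points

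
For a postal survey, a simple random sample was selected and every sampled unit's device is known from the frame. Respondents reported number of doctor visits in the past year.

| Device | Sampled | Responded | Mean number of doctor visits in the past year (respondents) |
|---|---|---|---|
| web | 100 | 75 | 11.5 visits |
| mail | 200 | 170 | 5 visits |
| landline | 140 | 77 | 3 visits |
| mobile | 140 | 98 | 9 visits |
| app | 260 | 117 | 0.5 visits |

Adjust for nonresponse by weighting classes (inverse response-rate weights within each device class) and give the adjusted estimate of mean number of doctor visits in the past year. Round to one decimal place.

4.7

Class response rates: web 75/100 = 75%, mail 170/200 = 85%, landline 77/140 = 55%, mobile 98/140 = 70%, app 117/260 = 45%.
Inverse-response-rate weighting restores each class to its sampled count, so class totals weight by n_sampled:
  web: 100 × 11.5 = 1150
  mail: 200 × 5 = 1000
  landline: 140 × 3 = 420
  mobile: 140 × 9 = 1260
  app: 260 × 0.5 = 130
Adjusted estimate = 3960 / 840 = 4.71429 → 4.7.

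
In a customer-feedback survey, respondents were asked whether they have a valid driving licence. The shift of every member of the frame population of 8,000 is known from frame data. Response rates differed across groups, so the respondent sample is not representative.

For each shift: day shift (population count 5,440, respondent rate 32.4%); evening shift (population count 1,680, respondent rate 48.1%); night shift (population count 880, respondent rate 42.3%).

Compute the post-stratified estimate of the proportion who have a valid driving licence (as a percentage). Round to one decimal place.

Weight each group's respondent value by its population share:
  day shift: (5,440/8,000) × 32.4 = 22.032
  evening shift: (1,680/8,000) × 48.1 = 10.101
  night shift: (880/8,000) × 42.3 = 4.653
Post-stratified estimate = 36.786 → 36.8%.

36.8%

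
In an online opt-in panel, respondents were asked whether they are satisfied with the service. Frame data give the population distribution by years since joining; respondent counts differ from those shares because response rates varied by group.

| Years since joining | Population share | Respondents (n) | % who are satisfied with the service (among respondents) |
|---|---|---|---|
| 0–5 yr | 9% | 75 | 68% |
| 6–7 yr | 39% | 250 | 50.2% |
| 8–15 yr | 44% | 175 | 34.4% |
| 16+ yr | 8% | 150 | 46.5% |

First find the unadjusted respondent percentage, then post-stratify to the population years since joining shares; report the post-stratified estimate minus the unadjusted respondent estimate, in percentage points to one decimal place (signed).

-2.6 percentage points

Without adjustment, the pooled respondent share is:
  (75/650)×68 + (250/650)×50.2 + (175/650)×34.4 + (150/650)×46.5 = 47.1462%
Reweighting by population years since joining shares:
  0.09×68 + 0.39×50.2 + 0.44×34.4 + 0.08×46.5 = 44.554%
Difference = 44.554 − 47.1462 = -2.5922 pp.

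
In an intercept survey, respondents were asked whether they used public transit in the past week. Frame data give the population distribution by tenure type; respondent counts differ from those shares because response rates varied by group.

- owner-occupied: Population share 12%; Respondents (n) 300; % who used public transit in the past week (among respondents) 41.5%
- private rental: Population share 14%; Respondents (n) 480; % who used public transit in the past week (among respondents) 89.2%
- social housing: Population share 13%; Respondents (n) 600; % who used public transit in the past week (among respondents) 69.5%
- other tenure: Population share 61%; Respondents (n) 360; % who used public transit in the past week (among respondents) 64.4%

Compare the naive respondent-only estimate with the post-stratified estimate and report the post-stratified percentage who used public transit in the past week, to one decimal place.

Naive respondent-only estimate (weights = respondent counts):
  (300/1740)×41.5 + (480/1740)×89.2 + (600/1740)×69.5 + (360/1740)×64.4 = 69.0517%
Post-stratified estimate weights by population shares:
  0.12×41.5 + 0.14×89.2 + 0.13×69.5 + 0.61×64.4 = 65.787%

65.8%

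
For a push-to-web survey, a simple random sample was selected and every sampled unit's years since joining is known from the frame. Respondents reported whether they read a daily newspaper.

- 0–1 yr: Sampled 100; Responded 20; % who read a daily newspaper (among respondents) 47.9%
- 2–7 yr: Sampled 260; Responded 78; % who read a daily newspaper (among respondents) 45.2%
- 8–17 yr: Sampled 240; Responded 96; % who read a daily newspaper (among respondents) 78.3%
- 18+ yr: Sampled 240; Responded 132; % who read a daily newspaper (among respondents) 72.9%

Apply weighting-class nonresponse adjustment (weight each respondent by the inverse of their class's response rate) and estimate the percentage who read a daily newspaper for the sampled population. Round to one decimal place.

Class response rates: 0–1 yr 20/100 = 20%, 2–7 yr 78/260 = 30%, 8–17 yr 96/240 = 40%, 18+ yr 132/240 = 55%.
Each respondent's weight = sampled/responded in their class; summing within a class gives n_sampled, so:
  0–1 yr: 100 × 47.9 = 4790
  2–7 yr: 260 × 45.2 = 11,752
  8–17 yr: 240 × 78.3 = 18,792
  18+ yr: 240 × 72.9 = 17,496
Adjusted estimate = 52,830 / 840 = 62.8929 → 62.9%.

62.9%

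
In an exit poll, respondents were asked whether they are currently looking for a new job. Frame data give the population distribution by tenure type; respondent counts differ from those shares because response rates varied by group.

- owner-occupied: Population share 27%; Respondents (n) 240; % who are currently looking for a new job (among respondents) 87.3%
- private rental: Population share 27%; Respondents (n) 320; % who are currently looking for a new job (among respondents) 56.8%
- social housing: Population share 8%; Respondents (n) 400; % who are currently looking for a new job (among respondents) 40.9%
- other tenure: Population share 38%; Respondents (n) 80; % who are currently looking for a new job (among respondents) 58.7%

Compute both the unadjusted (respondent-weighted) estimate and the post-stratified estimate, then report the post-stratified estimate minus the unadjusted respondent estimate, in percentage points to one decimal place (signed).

+6.6 percentage points

Without adjustment, the pooled respondent share is:
  (240/1040)×87.3 + (320/1040)×56.8 + (400/1040)×40.9 + (80/1040)×58.7 = 57.8692%
Post-stratified estimate weights by population shares:
  0.27×87.3 + 0.27×56.8 + 0.08×40.9 + 0.38×58.7 = 64.485%
Difference = 64.485 − 57.8692 = 6.6158 pp.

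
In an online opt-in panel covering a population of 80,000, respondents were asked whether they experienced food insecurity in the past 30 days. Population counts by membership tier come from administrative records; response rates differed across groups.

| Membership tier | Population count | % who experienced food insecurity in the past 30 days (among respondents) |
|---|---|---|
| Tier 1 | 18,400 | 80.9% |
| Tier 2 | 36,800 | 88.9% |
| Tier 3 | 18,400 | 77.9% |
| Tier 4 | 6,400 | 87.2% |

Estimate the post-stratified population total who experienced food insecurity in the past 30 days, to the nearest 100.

Estimated count per cell = population count × respondent percentage:
  Tier 1: 18,400 × 80.9% = 14885.6
  Tier 2: 36,800 × 88.9% = 32715.2
  Tier 3: 18,400 × 77.9% = 14333.6
  Tier 4: 6,400 × 87.2% = 5580.8
Estimated total = 67515.2 → 67,500.

67,500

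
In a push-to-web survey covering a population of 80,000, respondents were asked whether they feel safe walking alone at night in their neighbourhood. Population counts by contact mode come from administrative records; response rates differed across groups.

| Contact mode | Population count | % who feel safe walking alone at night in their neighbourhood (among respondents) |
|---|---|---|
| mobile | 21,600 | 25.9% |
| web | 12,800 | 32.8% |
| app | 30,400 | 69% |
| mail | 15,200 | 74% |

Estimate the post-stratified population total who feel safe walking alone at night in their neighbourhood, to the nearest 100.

42,000

Each cell contributes its population count × the respondent rate:
  mobile: 21,600 × 25.9% = 5594.4
  web: 12,800 × 32.8% = 4198.4
  app: 30,400 × 69% = 20,976
  mail: 15,200 × 74% = 11,248
Estimated total = 42016.8 → 42,000.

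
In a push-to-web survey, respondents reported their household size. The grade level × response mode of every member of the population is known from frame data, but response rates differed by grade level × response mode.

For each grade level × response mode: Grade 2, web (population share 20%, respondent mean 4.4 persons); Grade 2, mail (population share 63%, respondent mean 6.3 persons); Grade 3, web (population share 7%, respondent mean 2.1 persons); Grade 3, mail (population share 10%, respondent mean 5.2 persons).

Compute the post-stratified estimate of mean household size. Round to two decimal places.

5.52

Reweight to the known grade level × response mode distribution:
  Grade 2, web: 0.2 × 4.4 = 0.88
  Grade 2, mail: 0.63 × 6.3 = 3.969
  Grade 3, web: 0.07 × 2.1 = 0.147
  Grade 3, mail: 0.1 × 5.2 = 0.52
Post-stratified estimate = 5.516 → 5.52.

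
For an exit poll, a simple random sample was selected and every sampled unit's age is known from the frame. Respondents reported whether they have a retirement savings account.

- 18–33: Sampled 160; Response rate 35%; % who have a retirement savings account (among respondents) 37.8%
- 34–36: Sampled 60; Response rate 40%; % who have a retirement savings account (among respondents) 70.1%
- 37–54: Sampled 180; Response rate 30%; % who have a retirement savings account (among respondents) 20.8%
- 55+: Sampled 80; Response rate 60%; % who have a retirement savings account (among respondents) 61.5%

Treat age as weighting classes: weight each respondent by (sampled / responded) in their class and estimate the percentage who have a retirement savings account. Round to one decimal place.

Weighting each respondent by the inverse class response rate inflates each class back to its sampled size, so the class weight is n_sampled:
  18–33: 160 × 37.8 = 6048
  34–36: 60 × 70.1 = 4206
  37–54: 180 × 20.8 = 3744
  55+: 80 × 61.5 = 4920
Adjusted estimate = 18,918 / 480 = 39.4125 → 39.4%.

39.4%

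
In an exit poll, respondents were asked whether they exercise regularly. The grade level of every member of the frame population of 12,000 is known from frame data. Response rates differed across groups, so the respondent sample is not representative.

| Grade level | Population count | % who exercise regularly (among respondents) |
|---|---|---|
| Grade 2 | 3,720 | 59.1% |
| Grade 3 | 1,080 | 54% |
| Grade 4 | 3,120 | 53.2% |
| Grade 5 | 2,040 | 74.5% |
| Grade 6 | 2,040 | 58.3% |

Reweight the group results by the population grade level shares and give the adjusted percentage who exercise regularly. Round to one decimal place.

Reweight to the known grade level distribution:
  Grade 2: (3,720/12,000) × 59.1 = 18.321
  Grade 3: (1,080/12,000) × 54 = 4.86
  Grade 4: (3,120/12,000) × 53.2 = 13.832
  Grade 5: (2,040/12,000) × 74.5 = 12.665
  Grade 6: (2,040/12,000) × 58.3 = 9.911
Post-stratified estimate = 59.589 → 59.6%.

59.6%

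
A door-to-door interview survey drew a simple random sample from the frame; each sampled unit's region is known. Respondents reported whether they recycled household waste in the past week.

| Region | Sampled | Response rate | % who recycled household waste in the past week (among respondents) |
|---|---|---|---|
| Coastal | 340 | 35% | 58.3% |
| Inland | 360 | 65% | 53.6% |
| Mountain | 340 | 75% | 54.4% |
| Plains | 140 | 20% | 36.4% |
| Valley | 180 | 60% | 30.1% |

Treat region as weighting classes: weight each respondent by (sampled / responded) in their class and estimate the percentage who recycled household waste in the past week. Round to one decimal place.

Inverse-response-rate weighting restores each class to its sampled count, so class totals weight by n_sampled:
  Coastal: 340 × 58.3 = 19,822
  Inland: 360 × 53.6 = 19,296
  Mountain: 340 × 54.4 = 18,496
  Plains: 140 × 36.4 = 5096
  Valley: 180 × 30.1 = 5418
Adjusted estimate = 68,128 / 1,360 = 50.0941 → 50.1%.

50.1%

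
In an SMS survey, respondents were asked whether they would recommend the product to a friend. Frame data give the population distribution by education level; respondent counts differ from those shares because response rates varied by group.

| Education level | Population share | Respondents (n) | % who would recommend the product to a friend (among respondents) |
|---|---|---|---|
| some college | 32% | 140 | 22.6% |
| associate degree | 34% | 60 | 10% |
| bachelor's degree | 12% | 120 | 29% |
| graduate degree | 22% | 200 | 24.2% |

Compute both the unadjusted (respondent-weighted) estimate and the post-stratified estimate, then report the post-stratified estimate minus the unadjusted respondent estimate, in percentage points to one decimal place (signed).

Unadjusted (pooled respondent) estimate weights by respondent counts:
  (140/520)×22.6 + (60/520)×10 + (120/520)×29 + (200/520)×24.2 = 23.2385%
Post-stratifying to population shares instead:
  0.32×22.6 + 0.34×10 + 0.12×29 + 0.22×24.2 = 19.436%
Difference = 19.436 − 23.2385 = -3.8025 pp.

-3.8 percentage points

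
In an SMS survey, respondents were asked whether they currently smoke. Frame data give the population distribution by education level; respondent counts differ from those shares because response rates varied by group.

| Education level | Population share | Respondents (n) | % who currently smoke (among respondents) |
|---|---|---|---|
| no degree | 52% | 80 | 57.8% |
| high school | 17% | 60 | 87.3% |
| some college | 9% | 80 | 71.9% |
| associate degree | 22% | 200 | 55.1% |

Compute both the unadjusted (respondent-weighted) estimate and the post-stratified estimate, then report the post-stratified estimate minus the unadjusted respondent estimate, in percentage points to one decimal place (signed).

Unadjusted (pooled respondent) estimate weights by respondent counts:
  (80/420)×57.8 + (60/420)×87.3 + (80/420)×71.9 + (200/420)×55.1 = 63.4143%
Post-stratified estimate weights by population shares:
  0.52×57.8 + 0.17×87.3 + 0.09×71.9 + 0.22×55.1 = 63.49%
Difference = 63.49 − 63.4143 = 0.0757 pp.

+0.1 percentage points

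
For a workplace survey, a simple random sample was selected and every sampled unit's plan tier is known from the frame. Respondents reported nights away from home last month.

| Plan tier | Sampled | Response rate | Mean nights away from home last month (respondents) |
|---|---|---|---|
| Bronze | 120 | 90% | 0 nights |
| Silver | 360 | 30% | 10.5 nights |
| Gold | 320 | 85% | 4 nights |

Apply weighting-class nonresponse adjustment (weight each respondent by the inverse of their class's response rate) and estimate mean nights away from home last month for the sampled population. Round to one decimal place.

Each respondent's weight = sampled/responded in their class; summing within a class gives n_sampled, so:
  Bronze: 120 × 0 = 0
  Silver: 360 × 10.5 = 3780
  Gold: 320 × 4 = 1280
Adjusted estimate = 5060 / 800 = 6.325 → 6.3.

6.3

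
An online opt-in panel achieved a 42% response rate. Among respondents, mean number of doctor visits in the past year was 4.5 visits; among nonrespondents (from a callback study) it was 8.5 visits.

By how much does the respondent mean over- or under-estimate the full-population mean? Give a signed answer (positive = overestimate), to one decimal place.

-2.3

Nonresponse fraction = 1 − 0.42 = 0.58.
Bias = (nonresponse fraction) × (respondent mean − nonrespondent mean)
     = 0.58 × (4.5 − 8.5) = 0.58 × -4 = -2.32.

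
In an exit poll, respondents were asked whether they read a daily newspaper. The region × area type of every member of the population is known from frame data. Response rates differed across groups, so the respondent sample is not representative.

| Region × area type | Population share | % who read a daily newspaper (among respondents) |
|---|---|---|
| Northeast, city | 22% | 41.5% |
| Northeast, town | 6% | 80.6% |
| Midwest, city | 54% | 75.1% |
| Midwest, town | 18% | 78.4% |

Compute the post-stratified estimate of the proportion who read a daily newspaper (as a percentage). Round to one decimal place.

Weight each group's respondent value by its population share:
  Northeast, city: 0.22 × 41.5 = 9.13
  Northeast, town: 0.06 × 80.6 = 4.836
  Midwest, city: 0.54 × 75.1 = 40.554
  Midwest, town: 0.18 × 78.4 = 14.112
Post-stratified estimate = 68.632 → 68.6%.

68.6%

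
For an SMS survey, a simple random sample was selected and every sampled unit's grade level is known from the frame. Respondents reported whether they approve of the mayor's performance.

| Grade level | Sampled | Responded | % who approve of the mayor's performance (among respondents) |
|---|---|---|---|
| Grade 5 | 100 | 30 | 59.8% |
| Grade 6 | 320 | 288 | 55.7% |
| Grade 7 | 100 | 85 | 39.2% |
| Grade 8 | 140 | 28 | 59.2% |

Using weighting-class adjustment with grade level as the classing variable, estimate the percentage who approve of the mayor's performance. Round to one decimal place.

54.6%

Class response rates: Grade 5 30/100 = 30%, Grade 6 288/320 = 90%, Grade 7 85/100 = 85%, Grade 8 28/140 = 20%.
With weight = n_sampled/n_responded per class, the weighted class total is n_sampled:
  Grade 5: 100 × 59.8 = 5980
  Grade 6: 320 × 55.7 = 17,824
  Grade 7: 100 × 39.2 = 3920
  Grade 8: 140 × 59.2 = 8288
Adjusted estimate = 36,012 / 660 = 54.5636 → 54.6%.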